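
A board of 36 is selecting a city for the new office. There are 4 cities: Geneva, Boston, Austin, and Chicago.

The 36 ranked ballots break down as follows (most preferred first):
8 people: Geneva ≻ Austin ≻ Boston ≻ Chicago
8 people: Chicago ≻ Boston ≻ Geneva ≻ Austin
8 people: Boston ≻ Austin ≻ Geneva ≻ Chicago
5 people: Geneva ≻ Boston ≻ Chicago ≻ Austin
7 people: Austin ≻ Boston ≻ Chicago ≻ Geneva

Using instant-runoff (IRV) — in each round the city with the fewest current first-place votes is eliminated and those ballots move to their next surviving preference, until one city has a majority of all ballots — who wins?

Boston

Round 1: Geneva 13, Boston 8, Austin 7, Chicago 8. Austin eliminated.
Round 2: Geneva 13, Boston 15, Chicago 8. Chicago eliminated.
Round 3: Geneva 13, Boston 23. Boston has a majority (≥19).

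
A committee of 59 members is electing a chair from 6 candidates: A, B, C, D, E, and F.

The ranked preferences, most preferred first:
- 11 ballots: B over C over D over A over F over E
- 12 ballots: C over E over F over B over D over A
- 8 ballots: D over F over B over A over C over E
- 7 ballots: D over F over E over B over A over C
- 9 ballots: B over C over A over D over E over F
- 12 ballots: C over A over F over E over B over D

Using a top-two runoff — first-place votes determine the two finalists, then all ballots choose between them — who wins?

B

Round 1 first-place votes: A 0, B 20, C 24, D 15, E 0, F 0. C and B advance.
Runoff: C is ranked above B on 24 ballots, B above C on 35.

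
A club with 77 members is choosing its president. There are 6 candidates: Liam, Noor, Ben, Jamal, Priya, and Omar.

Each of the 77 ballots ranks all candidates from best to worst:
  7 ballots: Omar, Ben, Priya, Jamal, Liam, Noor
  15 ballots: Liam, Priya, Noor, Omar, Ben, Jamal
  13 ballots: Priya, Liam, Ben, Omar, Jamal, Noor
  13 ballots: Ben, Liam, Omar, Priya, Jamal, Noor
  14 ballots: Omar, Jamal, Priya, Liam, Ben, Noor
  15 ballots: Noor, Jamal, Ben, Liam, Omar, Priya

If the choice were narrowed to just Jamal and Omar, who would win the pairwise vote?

Omar

Jamal is ranked above Omar on 15 ballots; Omar above Jamal on 62.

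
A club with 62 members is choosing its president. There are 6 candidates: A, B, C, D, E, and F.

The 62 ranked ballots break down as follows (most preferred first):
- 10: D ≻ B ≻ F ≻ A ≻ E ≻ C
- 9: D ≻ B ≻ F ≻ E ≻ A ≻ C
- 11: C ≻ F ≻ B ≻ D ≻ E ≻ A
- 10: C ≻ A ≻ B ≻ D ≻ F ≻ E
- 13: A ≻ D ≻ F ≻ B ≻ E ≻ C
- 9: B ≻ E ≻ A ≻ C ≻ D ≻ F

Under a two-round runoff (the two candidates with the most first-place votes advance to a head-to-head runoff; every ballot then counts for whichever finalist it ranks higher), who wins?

D

Round 1 first-place votes: A 13, B 9, C 21, D 19, E 0, F 0. C and D advance.
Runoff: C is ranked above D on 30 ballots, D above C on 32.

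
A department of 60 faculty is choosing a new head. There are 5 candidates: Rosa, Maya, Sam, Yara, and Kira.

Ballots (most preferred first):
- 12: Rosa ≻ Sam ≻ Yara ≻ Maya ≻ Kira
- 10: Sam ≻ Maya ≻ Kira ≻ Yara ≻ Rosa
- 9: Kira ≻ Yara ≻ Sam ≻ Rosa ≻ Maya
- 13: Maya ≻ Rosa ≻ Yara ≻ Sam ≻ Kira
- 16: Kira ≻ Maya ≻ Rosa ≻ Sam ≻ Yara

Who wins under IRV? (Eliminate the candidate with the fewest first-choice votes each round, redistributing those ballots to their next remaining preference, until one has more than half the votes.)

Round 1: Rosa 12, Maya 13, Sam 10, Yara 0, Kira 25. Yara eliminated.
Round 2: Rosa 12, Maya 13, Sam 10, Kira 25. Sam eliminated.
Round 3: Rosa 12, Maya 23, Kira 25. Rosa eliminated.
Round 4: Maya 35, Kira 25. Maya has a majority (≥31).

Maya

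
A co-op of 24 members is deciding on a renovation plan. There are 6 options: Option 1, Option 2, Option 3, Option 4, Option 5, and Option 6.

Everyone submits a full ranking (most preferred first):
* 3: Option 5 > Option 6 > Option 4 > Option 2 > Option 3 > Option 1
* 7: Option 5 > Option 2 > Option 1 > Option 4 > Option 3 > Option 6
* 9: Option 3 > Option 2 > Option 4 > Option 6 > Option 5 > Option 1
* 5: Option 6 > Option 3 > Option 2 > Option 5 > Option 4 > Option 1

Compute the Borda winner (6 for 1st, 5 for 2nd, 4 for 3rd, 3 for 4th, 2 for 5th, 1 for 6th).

Option 1: 3×1 + 7×4 + 9×1 + 5×1 = 45
Option 2: 3×3 + 7×5 + 9×5 + 5×4 = 109
Option 3: 3×2 + 7×2 + 9×6 + 5×5 = 99
Option 4: 3×4 + 7×3 + 9×4 + 5×2 = 79
Option 5: 3×6 + 7×6 + 9×2 + 5×3 = 93
Option 6: 3×5 + 7×1 + 9×3 + 5×6 = 79

Option 2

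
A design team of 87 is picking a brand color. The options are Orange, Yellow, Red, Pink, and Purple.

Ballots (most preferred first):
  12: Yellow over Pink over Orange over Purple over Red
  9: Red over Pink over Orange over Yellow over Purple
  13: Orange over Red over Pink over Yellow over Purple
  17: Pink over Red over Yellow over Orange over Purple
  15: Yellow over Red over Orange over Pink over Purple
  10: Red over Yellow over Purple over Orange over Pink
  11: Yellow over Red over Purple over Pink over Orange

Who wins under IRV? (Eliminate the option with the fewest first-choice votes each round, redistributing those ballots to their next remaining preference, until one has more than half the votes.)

Red

Round 1: Orange 13, Yellow 38, Red 19, Pink 17, Purple 0. Purple eliminated.
Round 2: Orange 13, Yellow 38, Red 19, Pink 17. Orange eliminated.
Round 3: Yellow 38, Red 32, Pink 17. Pink eliminated.
Round 4: Yellow 38, Red 49. Red has a majority (≥44).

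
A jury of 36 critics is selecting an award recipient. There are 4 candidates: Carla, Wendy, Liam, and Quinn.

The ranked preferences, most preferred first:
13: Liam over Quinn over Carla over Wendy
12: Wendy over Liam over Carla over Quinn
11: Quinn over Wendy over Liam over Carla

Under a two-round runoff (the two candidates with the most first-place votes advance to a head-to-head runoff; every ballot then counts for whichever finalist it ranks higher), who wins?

Wendy

Round 1 first-place votes: Carla 0, Wendy 12, Liam 13, Quinn 11. Liam and Wendy advance.
Runoff: Liam is ranked above Wendy on 13 ballots, Wendy above Liam on 23.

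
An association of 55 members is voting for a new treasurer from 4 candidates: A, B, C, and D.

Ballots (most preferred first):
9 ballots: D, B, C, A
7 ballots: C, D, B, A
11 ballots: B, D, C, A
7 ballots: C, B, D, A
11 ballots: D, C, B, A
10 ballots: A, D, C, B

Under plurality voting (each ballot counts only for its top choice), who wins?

First-place votes: A 10, B 11, C 14, D 20.

D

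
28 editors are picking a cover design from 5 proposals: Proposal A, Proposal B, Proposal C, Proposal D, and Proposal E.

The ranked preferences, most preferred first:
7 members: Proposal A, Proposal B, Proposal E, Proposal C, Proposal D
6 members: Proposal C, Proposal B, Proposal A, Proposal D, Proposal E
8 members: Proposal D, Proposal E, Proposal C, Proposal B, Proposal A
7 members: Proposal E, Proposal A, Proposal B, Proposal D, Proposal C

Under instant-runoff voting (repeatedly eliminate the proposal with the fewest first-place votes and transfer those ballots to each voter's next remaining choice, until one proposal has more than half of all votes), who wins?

Round 1: Proposal A 7, Proposal B 0, Proposal C 6, Proposal D 8, Proposal E 7. Proposal B eliminated.
Round 2: Proposal A 7, Proposal C 6, Proposal D 8, Proposal E 7. Proposal C eliminated.
Round 3: Proposal A 13, Proposal D 8, Proposal E 7. Proposal E eliminated.
Round 4: Proposal A 20, Proposal D 8. Proposal A has a majority (≥15).

Proposal A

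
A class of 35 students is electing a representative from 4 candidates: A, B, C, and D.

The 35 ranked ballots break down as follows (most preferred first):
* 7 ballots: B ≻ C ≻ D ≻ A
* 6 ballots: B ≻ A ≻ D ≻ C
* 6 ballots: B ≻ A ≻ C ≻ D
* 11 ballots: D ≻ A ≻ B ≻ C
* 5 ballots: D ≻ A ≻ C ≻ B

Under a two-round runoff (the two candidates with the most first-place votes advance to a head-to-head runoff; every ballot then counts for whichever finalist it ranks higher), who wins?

Round 1 first-place votes: A 0, B 19, C 0, D 16. B and D advance.
Runoff: B is ranked above D on 19 ballots, D above B on 16.

B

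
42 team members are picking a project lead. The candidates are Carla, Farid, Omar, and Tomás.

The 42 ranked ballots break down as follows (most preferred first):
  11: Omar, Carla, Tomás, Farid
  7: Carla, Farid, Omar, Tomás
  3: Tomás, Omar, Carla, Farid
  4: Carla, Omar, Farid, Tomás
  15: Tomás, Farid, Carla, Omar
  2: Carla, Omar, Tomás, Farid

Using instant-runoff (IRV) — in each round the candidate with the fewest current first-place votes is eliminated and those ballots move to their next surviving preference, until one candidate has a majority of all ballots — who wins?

Round 1: Carla 13, Farid 0, Omar 11, Tomás 18. Farid eliminated.
Round 2: Carla 13, Omar 11, Tomás 18. Omar eliminated.
Round 3: Carla 24, Tomás 18. Carla has a majority (≥22).

Carla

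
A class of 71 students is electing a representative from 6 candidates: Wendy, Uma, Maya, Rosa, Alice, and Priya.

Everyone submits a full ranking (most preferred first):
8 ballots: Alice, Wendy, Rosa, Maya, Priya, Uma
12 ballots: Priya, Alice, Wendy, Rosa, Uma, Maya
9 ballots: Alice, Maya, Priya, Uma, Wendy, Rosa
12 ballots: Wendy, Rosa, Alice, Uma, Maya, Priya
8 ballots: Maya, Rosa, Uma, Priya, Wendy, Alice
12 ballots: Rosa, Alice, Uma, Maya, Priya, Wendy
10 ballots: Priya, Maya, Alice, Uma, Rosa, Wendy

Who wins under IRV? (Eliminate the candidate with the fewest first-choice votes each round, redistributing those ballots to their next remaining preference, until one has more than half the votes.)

Rosa

Round 1: Wendy 12, Uma 0, Maya 8, Rosa 12, Alice 17, Priya 22. Uma eliminated.
Round 2: Wendy 12, Maya 8, Rosa 12, Alice 17, Priya 22. Maya eliminated.
Round 3: Wendy 12, Rosa 20, Alice 17, Priya 22. Wendy eliminated.
Round 4: Rosa 32, Alice 17, Priya 22. Alice eliminated.
Round 5: Rosa 40, Priya 31. Rosa has a majority (≥36).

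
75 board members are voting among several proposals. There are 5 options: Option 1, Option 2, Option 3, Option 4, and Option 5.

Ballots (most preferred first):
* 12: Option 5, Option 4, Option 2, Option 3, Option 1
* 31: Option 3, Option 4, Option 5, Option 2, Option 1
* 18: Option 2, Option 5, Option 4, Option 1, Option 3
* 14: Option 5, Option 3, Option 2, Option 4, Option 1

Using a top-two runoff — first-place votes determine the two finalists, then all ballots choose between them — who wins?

Round 1 first-place votes: Option 1 0, Option 2 18, Option 3 31, Option 4 0, Option 5 26. Option 3 and Option 5 advance.
Runoff: Option 3 is ranked above Option 5 on 31 ballots, Option 5 above Option 3 on 44.

Option 5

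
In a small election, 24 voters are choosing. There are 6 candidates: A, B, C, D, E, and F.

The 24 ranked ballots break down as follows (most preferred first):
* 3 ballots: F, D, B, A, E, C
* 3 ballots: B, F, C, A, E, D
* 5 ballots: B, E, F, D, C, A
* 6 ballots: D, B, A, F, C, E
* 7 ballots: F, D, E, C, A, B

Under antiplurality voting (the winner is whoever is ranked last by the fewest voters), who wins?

Last-place votes: A 5, B 7, C 3, D 3, E 6, F 0.

F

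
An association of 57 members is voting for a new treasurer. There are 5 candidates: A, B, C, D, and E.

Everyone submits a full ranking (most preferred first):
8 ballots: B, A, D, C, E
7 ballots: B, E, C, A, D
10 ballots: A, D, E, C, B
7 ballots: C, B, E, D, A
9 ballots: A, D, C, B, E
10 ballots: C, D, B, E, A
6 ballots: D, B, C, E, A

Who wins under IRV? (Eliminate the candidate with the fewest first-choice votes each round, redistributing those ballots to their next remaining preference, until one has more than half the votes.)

B

Round 1: A 19, B 15, C 17, D 6, E 0. E eliminated.
Round 2: A 19, B 15, C 17, D 6. D eliminated.
Round 3: A 19, B 21, C 17. C eliminated.
Round 4: A 19, B 38. B has a majority (≥29).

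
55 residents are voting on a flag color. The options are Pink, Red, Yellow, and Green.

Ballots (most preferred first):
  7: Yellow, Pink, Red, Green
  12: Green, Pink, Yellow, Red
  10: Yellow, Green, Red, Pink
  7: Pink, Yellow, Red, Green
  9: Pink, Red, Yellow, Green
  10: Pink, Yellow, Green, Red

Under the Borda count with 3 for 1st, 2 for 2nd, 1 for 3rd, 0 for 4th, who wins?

Pink

Pink: 7×2 + 12×2 + 10×0 + 7×3 + 9×3 + 10×3 = 116
Red: 7×1 + 12×0 + 10×1 + 7×1 + 9×2 + 10×0 = 42
Yellow: 7×3 + 12×1 + 10×3 + 7×2 + 9×1 + 10×2 = 106
Green: 7×0 + 12×3 + 10×2 + 7×0 + 9×0 + 10×1 = 66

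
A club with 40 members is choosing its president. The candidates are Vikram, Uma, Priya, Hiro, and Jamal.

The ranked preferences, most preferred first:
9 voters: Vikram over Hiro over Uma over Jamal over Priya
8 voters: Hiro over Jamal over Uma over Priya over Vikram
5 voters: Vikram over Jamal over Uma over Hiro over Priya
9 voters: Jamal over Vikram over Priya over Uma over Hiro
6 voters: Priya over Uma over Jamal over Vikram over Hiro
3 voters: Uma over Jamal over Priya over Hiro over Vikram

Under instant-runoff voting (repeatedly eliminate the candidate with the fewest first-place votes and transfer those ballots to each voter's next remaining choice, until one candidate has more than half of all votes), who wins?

Jamal

Round 1: Vikram 14, Uma 3, Priya 6, Hiro 8, Jamal 9. Uma eliminated.
Round 2: Vikram 14, Priya 6, Hiro 8, Jamal 12. Priya eliminated.
Round 3: Vikram 14, Hiro 8, Jamal 18. Hiro eliminated.
Round 4: Vikram 14, Jamal 26. Jamal has a majority (≥21).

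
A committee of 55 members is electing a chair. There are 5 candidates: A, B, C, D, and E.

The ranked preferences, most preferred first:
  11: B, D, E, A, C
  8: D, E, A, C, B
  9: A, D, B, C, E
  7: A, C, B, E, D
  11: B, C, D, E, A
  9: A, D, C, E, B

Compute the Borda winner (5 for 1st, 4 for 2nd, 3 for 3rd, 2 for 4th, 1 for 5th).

A: 11×2 + 8×3 + 9×5 + 7×5 + 11×1 + 9×5 = 182
B: 11×5 + 8×1 + 9×3 + 7×3 + 11×5 + 9×1 = 175
C: 11×1 + 8×2 + 9×2 + 7×4 + 11×4 + 9×3 = 144
D: 11×4 + 8×5 + 9×4 + 7×1 + 11×3 + 9×4 = 196
E: 11×3 + 8×4 + 9×1 + 7×2 + 11×2 + 9×2 = 128

D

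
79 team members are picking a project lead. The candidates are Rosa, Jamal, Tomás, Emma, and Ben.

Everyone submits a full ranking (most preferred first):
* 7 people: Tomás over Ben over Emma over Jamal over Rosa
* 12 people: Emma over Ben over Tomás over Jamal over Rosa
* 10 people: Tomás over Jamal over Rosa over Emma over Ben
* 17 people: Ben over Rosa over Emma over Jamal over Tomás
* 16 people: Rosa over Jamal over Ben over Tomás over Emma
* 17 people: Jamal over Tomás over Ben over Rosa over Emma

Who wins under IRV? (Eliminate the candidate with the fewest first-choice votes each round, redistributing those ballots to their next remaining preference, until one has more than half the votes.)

Jamal

Round 1: Rosa 16, Jamal 17, Tomás 17, Emma 12, Ben 17. Emma eliminated.
Round 2: Rosa 16, Jamal 17, Tomás 17, Ben 29. Rosa eliminated.
Round 3: Jamal 33, Tomás 17, Ben 29. Tomás eliminated.
Round 4: Jamal 43, Ben 36. Jamal has a majority (≥40).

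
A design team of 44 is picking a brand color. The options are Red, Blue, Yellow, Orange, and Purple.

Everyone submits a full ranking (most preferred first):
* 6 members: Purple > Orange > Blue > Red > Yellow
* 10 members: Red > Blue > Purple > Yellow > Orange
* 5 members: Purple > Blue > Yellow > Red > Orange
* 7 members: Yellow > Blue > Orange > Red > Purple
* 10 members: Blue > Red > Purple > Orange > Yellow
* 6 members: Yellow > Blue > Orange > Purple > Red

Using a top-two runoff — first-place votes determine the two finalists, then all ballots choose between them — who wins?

Round 1 first-place votes: Red 10, Blue 10, Yellow 13, Orange 0, Purple 11. Yellow and Purple advance.
Runoff: Yellow is ranked above Purple on 13 ballots, Purple above Yellow on 31.

Purple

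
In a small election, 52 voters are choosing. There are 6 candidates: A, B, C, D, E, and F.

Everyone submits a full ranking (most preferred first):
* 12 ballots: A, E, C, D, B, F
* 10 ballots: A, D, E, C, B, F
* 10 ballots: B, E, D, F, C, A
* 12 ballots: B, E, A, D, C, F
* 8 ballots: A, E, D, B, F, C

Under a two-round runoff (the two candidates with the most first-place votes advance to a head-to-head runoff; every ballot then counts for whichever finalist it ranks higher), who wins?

Round 1 first-place votes: A 30, B 22, C 0, D 0, E 0, F 0. A and B advance.
Runoff: A is ranked above B on 30 ballots, B above A on 22.

A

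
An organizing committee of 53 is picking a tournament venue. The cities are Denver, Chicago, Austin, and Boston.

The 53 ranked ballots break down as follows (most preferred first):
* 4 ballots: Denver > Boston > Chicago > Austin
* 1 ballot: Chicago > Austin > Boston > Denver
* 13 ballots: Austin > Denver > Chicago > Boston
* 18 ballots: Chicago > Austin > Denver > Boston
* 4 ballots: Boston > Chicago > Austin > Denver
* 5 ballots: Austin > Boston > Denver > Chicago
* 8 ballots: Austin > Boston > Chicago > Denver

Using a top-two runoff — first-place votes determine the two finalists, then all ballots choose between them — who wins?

Round 1 first-place votes: Denver 4, Chicago 19, Austin 26, Boston 4. Austin and Chicago advance.
Runoff: Austin is ranked above Chicago on 26 ballots, Chicago above Austin on 27.

Chicago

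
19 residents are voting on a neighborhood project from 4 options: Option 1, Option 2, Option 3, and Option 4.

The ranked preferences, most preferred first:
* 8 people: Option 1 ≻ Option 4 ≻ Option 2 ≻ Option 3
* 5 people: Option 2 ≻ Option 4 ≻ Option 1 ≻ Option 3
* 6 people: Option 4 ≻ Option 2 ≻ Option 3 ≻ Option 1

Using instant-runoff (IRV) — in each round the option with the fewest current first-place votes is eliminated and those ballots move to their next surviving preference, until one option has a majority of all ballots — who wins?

Option 4

Round 1: Option 1 8, Option 2 5, Option 3 0, Option 4 6. Option 3 eliminated.
Round 2: Option 1 8, Option 2 5, Option 4 6. Option 2 eliminated.
Round 3: Option 1 8, Option 4 11. Option 4 has a majority (≥10).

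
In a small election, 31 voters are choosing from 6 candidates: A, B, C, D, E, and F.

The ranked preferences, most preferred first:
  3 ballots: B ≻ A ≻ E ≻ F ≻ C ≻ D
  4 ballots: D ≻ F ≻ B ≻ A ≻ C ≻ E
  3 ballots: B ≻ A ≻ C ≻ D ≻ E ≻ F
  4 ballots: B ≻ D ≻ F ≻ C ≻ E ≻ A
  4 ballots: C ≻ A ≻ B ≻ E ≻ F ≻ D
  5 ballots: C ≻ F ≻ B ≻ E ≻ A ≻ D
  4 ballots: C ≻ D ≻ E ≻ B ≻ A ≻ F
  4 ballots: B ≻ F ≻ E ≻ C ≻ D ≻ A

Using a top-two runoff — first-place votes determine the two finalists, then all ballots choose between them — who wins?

B

Round 1 first-place votes: A 0, B 14, C 13, D 4, E 0, F 0. B and C advance.
Runoff: B is ranked above C on 18 ballots, C above B on 13.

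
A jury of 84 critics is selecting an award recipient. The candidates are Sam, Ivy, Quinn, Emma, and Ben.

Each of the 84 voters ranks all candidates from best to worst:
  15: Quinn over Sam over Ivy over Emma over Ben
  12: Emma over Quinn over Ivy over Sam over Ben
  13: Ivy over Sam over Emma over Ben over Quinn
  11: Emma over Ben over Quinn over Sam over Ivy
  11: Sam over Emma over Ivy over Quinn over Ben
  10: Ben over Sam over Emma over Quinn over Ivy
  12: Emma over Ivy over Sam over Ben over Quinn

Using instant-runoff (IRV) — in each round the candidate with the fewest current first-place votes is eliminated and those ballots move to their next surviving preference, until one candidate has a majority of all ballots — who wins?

Sam

Round 1: Sam 11, Ivy 13, Quinn 15, Emma 35, Ben 10. Ben eliminated.
Round 2: Sam 21, Ivy 13, Quinn 15, Emma 35. Ivy eliminated.
Round 3: Sam 34, Quinn 15, Emma 35. Quinn eliminated.
Round 4: Sam 49, Emma 35. Sam has a majority (≥43).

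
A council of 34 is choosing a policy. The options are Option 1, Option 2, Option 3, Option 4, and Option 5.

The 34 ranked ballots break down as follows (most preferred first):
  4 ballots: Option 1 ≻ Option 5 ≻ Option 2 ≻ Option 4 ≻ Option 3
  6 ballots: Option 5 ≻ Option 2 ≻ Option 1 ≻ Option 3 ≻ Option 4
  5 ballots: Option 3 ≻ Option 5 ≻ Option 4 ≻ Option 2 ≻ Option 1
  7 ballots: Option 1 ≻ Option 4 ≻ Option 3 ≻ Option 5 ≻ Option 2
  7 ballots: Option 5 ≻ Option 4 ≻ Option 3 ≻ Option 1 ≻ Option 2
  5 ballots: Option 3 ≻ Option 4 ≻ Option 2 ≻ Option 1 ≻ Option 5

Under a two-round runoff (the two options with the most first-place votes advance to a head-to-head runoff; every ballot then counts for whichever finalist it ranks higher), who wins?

Option 5

Round 1 first-place votes: Option 1 11, Option 2 0, Option 3 10, Option 4 0, Option 5 13. Option 5 and Option 1 advance.
Runoff: Option 5 is ranked above Option 1 on 18 ballots, Option 1 above Option 5 on 16.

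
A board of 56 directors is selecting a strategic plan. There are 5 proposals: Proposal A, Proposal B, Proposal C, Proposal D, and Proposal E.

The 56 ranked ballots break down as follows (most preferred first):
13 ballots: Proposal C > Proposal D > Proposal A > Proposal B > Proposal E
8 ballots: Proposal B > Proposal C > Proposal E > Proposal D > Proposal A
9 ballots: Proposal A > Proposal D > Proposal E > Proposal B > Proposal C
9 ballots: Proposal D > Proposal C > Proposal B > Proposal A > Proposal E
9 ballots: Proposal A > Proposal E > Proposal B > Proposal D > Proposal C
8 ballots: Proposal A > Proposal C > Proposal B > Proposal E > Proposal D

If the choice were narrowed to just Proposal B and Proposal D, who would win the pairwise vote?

Proposal B is ranked above Proposal D on 25 ballots; Proposal D above Proposal B on 31.

Proposal D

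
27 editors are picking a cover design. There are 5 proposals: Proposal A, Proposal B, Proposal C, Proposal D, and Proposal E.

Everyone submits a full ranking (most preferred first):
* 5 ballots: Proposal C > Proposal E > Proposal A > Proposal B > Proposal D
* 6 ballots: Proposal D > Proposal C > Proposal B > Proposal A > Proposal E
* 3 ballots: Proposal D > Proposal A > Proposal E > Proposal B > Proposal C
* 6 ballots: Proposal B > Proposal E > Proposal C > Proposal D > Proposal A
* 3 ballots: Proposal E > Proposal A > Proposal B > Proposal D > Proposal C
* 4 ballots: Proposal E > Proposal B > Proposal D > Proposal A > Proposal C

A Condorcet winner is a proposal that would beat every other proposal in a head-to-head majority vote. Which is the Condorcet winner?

Proposal E vs Proposal A: 18–9
Proposal E vs Proposal B: 15–12
Proposal E vs Proposal C: 16–11
Proposal E vs Proposal D: 18–9
Proposal E beats every other proposal.

Proposal E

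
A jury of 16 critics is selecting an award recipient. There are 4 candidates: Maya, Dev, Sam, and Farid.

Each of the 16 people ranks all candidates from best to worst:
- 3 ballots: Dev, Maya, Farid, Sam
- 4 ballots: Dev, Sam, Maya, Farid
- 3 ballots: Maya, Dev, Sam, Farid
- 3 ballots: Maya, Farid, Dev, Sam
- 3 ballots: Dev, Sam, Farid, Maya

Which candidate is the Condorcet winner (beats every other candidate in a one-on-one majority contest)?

Dev

Dev vs Maya: 10–6
Dev vs Sam: 16–0
Dev vs Farid: 13–3
Dev beats every other candidate.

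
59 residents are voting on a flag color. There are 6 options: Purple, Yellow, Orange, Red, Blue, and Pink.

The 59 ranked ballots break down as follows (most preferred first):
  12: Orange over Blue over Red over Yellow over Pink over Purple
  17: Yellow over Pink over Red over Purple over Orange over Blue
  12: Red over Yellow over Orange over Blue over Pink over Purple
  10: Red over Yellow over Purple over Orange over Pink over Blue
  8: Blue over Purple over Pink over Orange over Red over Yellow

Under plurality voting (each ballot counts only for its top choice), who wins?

First-place votes: Purple 0, Yellow 17, Orange 12, Red 22, Blue 8, Pink 0.

Red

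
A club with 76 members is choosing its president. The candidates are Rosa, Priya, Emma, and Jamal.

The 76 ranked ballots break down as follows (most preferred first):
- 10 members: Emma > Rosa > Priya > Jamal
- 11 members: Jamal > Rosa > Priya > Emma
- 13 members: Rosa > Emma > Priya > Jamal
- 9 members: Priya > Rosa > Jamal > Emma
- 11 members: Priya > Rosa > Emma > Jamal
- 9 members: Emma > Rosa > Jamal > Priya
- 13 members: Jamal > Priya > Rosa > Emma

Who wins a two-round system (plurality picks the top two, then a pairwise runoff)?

Priya

Round 1 first-place votes: Rosa 13, Priya 20, Emma 19, Jamal 24. Jamal and Priya advance.
Runoff: Jamal is ranked above Priya on 33 ballots, Priya above Jamal on 43.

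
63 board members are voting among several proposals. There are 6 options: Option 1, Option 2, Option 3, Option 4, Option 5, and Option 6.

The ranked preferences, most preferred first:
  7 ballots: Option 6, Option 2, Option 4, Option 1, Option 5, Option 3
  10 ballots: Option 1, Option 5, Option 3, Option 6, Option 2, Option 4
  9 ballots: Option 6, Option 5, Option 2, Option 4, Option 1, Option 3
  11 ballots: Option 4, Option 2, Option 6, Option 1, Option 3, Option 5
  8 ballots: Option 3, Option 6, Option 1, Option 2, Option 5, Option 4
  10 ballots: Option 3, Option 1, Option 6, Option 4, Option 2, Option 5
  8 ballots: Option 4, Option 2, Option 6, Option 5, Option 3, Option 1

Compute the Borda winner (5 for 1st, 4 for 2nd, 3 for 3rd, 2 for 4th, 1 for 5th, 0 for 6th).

Option 1: 7×2 + 10×5 + 9×1 + 11×2 + 8×3 + 10×4 + 8×0 = 159
Option 2: 7×4 + 10×1 + 9×3 + 11×4 + 8×2 + 10×1 + 8×4 = 167
Option 3: 7×0 + 10×3 + 9×0 + 11×1 + 8×5 + 10×5 + 8×1 = 139
Option 4: 7×3 + 10×0 + 9×2 + 11×5 + 8×0 + 10×2 + 8×5 = 154
Option 5: 7×1 + 10×4 + 9×4 + 11×0 + 8×1 + 10×0 + 8×2 = 107
Option 6: 7×5 + 10×2 + 9×5 + 11×3 + 8×4 + 10×3 + 8×3 = 219

Option 6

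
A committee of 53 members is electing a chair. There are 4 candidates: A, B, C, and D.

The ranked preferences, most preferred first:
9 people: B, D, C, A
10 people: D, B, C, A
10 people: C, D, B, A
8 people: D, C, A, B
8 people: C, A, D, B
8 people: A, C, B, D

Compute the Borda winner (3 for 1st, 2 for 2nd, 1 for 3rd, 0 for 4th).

A: 9×0 + 10×0 + 10×0 + 8×1 + 8×2 + 8×3 = 48
B: 9×3 + 10×2 + 10×1 + 8×0 + 8×0 + 8×1 = 65
C: 9×1 + 10×1 + 10×3 + 8×2 + 8×3 + 8×2 = 105
D: 9×2 + 10×3 + 10×2 + 8×3 + 8×1 + 8×0 = 100

C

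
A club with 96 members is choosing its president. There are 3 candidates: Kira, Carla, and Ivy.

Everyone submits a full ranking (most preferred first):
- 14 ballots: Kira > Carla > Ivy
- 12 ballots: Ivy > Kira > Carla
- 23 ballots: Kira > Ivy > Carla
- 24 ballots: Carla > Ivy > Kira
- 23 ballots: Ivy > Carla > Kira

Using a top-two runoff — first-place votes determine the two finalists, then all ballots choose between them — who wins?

Round 1 first-place votes: Kira 37, Carla 24, Ivy 35. Kira and Ivy advance.
Runoff: Kira is ranked above Ivy on 37 ballots, Ivy above Kira on 59.

Ivy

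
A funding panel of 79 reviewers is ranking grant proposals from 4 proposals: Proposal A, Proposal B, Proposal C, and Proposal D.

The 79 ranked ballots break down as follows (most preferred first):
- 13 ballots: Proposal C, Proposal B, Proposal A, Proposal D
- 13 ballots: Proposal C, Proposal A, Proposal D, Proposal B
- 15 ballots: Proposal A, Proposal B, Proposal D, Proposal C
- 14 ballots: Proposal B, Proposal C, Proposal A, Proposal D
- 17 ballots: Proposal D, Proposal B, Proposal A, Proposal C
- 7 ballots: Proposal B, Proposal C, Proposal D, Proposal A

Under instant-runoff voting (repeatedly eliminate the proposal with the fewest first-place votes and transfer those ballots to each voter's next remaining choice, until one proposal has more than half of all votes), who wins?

Round 1: Proposal A 15, Proposal B 21, Proposal C 26, Proposal D 17. Proposal A eliminated.
Round 2: Proposal B 36, Proposal C 26, Proposal D 17. Proposal D eliminated.
Round 3: Proposal B 53, Proposal C 26. Proposal B has a majority (≥40).

Proposal B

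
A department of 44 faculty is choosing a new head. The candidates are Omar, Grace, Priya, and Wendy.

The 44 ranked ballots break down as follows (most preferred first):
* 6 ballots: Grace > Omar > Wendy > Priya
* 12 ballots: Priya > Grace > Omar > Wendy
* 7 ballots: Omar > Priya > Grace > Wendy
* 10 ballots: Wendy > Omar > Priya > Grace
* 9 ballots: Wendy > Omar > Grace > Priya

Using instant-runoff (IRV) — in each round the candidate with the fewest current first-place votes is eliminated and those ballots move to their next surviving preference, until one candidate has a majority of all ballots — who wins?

Round 1: Omar 7, Grace 6, Priya 12, Wendy 19. Grace eliminated.
Round 2: Omar 13, Priya 12, Wendy 19. Priya eliminated.
Round 3: Omar 25, Wendy 19. Omar has a majority (≥23).

Omar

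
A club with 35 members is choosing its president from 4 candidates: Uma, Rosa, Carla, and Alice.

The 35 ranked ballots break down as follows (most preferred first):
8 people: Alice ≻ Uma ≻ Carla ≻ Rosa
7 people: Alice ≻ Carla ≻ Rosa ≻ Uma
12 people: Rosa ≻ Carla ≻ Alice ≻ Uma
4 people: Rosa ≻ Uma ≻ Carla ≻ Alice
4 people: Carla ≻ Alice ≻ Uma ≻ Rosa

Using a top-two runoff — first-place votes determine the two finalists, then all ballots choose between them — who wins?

Alice

Round 1 first-place votes: Uma 0, Rosa 16, Carla 4, Alice 15. Rosa and Alice advance.
Runoff: Rosa is ranked above Alice on 16 ballots, Alice above Rosa on 19.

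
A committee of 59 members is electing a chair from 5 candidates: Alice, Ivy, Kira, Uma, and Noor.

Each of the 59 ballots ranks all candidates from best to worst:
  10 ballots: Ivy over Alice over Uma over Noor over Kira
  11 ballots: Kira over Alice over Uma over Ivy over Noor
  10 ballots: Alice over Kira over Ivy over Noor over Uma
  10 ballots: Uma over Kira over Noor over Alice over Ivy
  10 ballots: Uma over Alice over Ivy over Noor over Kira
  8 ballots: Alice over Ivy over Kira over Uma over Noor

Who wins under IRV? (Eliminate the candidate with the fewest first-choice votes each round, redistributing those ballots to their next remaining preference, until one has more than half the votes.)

Round 1: Alice 18, Ivy 10, Kira 11, Uma 20, Noor 0. Noor eliminated.
Round 2: Alice 18, Ivy 10, Kira 11, Uma 20. Ivy eliminated.
Round 3: Alice 28, Kira 11, Uma 20. Kira eliminated.
Round 4: Alice 39, Uma 20. Alice has a majority (≥30).

Alice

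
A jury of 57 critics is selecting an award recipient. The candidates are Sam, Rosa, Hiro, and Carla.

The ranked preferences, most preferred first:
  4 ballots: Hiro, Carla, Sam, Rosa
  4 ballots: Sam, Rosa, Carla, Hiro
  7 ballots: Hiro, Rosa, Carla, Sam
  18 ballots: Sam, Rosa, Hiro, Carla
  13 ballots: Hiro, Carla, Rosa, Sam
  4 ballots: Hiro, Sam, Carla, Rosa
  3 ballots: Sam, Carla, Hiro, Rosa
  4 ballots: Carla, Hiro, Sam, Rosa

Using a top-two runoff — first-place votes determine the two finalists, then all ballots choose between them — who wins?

Round 1 first-place votes: Sam 25, Rosa 0, Hiro 28, Carla 4. Hiro and Sam advance.
Runoff: Hiro is ranked above Sam on 32 ballots, Sam above Hiro on 25.

Hiro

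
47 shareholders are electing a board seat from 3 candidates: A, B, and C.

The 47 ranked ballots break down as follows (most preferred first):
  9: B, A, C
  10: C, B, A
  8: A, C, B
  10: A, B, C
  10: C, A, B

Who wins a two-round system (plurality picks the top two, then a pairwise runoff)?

Round 1 first-place votes: A 18, B 9, C 20. C and A advance.
Runoff: C is ranked above A on 20 ballots, A above C on 27.

A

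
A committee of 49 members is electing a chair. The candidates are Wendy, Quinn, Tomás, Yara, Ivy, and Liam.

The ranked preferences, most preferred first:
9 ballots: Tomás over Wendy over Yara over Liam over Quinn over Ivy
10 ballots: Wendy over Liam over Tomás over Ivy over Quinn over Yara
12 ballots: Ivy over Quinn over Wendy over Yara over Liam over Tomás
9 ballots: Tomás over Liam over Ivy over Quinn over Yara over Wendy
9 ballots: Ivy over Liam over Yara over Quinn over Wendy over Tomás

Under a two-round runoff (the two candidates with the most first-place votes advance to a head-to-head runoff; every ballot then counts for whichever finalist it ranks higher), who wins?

Tomás

Round 1 first-place votes: Wendy 10, Quinn 0, Tomás 18, Yara 0, Ivy 21, Liam 0. Ivy and Tomás advance.
Runoff: Ivy is ranked above Tomás on 21 ballots, Tomás above Ivy on 28.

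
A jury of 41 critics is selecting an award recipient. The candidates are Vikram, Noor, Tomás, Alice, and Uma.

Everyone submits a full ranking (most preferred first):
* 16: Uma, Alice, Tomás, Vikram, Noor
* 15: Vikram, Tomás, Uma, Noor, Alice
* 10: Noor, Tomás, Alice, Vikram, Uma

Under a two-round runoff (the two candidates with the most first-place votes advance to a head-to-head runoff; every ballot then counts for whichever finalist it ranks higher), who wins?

Round 1 first-place votes: Vikram 15, Noor 10, Tomás 0, Alice 0, Uma 16. Uma and Vikram advance.
Runoff: Uma is ranked above Vikram on 16 ballots, Vikram above Uma on 25.

Vikram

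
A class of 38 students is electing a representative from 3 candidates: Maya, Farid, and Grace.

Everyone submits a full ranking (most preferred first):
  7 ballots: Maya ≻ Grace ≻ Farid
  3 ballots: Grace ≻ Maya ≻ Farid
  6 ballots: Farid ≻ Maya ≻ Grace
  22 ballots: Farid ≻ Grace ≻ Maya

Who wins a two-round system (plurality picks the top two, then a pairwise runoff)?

Round 1 first-place votes: Maya 7, Farid 28, Grace 3. Farid and Maya advance.
Runoff: Farid is ranked above Maya on 28 ballots, Maya above Farid on 10.

Farid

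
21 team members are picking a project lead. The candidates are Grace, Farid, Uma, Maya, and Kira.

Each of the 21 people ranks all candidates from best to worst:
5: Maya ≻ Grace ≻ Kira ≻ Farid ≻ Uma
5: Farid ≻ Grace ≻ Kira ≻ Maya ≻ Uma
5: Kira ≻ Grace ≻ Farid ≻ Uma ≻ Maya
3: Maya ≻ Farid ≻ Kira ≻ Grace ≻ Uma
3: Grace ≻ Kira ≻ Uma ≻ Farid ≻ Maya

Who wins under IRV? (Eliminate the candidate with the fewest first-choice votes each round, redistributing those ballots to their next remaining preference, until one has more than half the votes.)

Kira

Round 1: Grace 3, Farid 5, Uma 0, Maya 8, Kira 5. Uma eliminated.
Round 2: Grace 3, Farid 5, Maya 8, Kira 5. Grace eliminated.
Round 3: Farid 5, Maya 8, Kira 8. Farid eliminated.
Round 4: Maya 8, Kira 13. Kira has a majority (≥11).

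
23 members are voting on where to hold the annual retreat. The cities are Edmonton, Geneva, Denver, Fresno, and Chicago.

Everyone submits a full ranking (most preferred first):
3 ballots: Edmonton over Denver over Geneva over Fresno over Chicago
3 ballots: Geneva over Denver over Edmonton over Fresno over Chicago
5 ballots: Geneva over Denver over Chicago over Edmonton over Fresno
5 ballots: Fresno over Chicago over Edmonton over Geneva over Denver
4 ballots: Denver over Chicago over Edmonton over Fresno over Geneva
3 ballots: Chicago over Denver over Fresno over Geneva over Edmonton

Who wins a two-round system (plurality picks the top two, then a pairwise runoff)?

Round 1 first-place votes: Edmonton 3, Geneva 8, Denver 4, Fresno 5, Chicago 3. Geneva and Fresno advance.
Runoff: Geneva is ranked above Fresno on 11 ballots, Fresno above Geneva on 12.

Fresno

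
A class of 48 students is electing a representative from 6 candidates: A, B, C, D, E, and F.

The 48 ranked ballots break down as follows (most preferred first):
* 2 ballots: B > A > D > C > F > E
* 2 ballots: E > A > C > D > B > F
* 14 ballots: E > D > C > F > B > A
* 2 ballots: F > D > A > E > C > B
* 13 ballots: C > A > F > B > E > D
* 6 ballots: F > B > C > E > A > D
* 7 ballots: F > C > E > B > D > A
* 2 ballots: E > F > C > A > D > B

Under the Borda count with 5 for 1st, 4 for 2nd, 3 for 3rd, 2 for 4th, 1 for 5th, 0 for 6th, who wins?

C

A: 2×4 + 2×4 + 14×0 + 2×3 + 13×4 + 6×1 + 7×0 + 2×2 = 84
B: 2×5 + 2×1 + 14×1 + 2×0 + 13×2 + 6×4 + 7×2 + 2×0 = 90
C: 2×2 + 2×3 + 14×3 + 2×1 + 13×5 + 6×3 + 7×4 + 2×3 = 171
D: 2×3 + 2×2 + 14×4 + 2×4 + 13×0 + 6×0 + 7×1 + 2×1 = 83
E: 2×0 + 2×5 + 14×5 + 2×2 + 13×1 + 6×2 + 7×3 + 2×5 = 140
F: 2×1 + 2×0 + 14×2 + 2×5 + 13×3 + 6×5 + 7×5 + 2×4 = 152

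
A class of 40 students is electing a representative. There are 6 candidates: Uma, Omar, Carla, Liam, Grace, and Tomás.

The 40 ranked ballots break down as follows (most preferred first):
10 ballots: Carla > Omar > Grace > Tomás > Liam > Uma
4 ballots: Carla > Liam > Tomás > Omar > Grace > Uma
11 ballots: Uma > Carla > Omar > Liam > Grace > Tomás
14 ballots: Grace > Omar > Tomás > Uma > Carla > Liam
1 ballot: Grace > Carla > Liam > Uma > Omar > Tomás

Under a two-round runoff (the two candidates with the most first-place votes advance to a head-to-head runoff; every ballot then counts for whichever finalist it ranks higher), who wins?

Round 1 first-place votes: Uma 11, Omar 0, Carla 14, Liam 0, Grace 15, Tomás 0. Grace and Carla advance.
Runoff: Grace is ranked above Carla on 15 ballots, Carla above Grace on 25.

Carla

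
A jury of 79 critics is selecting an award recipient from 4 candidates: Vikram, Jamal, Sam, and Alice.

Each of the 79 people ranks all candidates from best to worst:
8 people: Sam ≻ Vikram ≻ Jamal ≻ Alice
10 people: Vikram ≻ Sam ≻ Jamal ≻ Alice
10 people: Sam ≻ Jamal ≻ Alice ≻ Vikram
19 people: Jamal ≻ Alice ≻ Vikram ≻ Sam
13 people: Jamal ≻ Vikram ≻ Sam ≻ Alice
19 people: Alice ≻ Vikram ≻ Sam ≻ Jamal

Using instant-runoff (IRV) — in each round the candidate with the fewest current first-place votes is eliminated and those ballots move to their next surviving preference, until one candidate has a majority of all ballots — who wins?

Sam

Round 1: Vikram 10, Jamal 32, Sam 18, Alice 19. Vikram eliminated.
Round 2: Jamal 32, Sam 28, Alice 19. Alice eliminated.
Round 3: Jamal 32, Sam 47. Sam has a majority (≥40).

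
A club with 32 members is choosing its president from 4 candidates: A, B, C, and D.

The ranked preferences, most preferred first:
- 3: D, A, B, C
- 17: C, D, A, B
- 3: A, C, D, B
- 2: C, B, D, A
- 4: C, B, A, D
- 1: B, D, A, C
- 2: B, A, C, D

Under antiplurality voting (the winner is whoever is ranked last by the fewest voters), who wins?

A

Last-place votes: A 2, B 20, C 4, D 6.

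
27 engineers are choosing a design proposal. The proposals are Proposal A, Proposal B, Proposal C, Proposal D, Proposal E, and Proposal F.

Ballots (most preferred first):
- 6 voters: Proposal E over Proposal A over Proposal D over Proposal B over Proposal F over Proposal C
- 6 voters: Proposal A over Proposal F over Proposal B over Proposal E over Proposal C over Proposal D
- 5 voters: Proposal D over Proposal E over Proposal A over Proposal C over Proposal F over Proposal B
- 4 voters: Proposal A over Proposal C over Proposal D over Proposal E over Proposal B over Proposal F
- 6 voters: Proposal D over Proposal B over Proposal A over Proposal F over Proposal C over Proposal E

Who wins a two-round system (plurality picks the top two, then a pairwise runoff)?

Round 1 first-place votes: Proposal A 10, Proposal B 0, Proposal C 0, Proposal D 11, Proposal E 6, Proposal F 0. Proposal D and Proposal A advance.
Runoff: Proposal D is ranked above Proposal A on 11 ballots, Proposal A above Proposal D on 16.

Proposal A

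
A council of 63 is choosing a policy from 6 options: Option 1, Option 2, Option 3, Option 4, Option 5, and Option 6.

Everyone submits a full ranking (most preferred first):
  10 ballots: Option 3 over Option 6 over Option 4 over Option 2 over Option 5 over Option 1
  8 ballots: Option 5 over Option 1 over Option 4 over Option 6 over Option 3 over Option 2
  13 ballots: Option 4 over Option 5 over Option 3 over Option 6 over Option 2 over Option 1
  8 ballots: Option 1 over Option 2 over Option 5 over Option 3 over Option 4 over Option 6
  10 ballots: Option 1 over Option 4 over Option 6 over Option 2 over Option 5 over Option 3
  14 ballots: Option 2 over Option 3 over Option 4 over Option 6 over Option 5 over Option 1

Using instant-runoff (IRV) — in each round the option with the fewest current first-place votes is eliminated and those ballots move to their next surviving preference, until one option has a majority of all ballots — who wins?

Option 4

Round 1: Option 1 18, Option 2 14, Option 3 10, Option 4 13, Option 5 8, Option 6 0. Option 6 eliminated.
Round 2: Option 1 18, Option 2 14, Option 3 10, Option 4 13, Option 5 8. Option 5 eliminated.
Round 3: Option 1 26, Option 2 14, Option 3 10, Option 4 13. Option 3 eliminated.
Round 4: Option 1 26, Option 2 14, Option 4 23. Option 2 eliminated.
Round 5: Option 1 26, Option 4 37. Option 4 has a majority (≥32).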